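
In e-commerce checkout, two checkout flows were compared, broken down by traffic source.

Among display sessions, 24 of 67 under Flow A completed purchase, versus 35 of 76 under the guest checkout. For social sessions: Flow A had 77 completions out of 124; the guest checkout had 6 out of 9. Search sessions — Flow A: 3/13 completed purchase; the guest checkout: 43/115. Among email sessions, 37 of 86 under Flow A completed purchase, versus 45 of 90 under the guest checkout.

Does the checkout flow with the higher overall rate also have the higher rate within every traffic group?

Display: Flow A 24/67 = 35.8%, the guest checkout 35/76 = 46.1% → the guest checkout
Social: Flow A 77/124 = 62.1%, the guest checkout 6/9 = 66.7% → the guest checkout
Search: Flow A 3/13 = 23.1%, the guest checkout 43/115 = 37.4% → the guest checkout
Email: Flow A 37/86 = 43.0%, the guest checkout 45/90 = 50.0% → the guest checkout
Overall: Flow A 141/290 = 48.6%, the guest checkout 129/290 = 44.5% → Flow A
The guest checkout wins each traffic group but Flow A wins overall — the comparison reverses. The guest checkout's sessions skew toward search, which has a lower base rate.

No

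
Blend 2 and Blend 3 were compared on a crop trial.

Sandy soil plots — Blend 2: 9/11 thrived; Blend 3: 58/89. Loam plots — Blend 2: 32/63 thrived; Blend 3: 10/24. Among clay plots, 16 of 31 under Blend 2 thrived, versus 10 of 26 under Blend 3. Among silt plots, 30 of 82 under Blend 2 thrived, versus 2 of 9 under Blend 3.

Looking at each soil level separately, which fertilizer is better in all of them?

Sandy soil: Blend 2 9/11 = 81.8%, Blend 3 58/89 = 65.2% → Blend 2
Loam: Blend 2 32/63 = 50.8%, Blend 3 10/24 = 41.7% → Blend 2
Clay: Blend 2 16/31 = 51.6%, Blend 3 10/26 = 38.5% → Blend 2
Silt: Blend 2 30/82 = 36.6%, Blend 3 2/9 = 22.2% → Blend 2
Blend 2 has the higher rate in all 4 groups.

Blend 2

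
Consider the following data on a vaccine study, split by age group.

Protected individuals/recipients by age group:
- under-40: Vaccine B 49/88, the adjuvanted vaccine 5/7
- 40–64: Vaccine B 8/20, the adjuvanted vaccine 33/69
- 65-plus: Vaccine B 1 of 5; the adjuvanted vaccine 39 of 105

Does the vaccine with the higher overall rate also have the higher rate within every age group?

Under-40: Vaccine B 49/88 = 55.7%, the adjuvanted vaccine 5/7 = 71.4% → the adjuvanted vaccine
40–64: Vaccine B 8/20 = 40.0%, the adjuvanted vaccine 33/69 = 47.8% → the adjuvanted vaccine
65-plus: Vaccine B 1/5 = 20.0%, the adjuvanted vaccine 39/105 = 37.1% → the adjuvanted vaccine
Overall: Vaccine B 58/113 = 51.3%, the adjuvanted vaccine 77/181 = 42.5% → Vaccine B
The adjuvanted vaccine wins each age group but Vaccine B wins overall — the comparison reverses. The adjuvanted vaccine's recipients skew toward 65-plus, which has a lower base rate.

No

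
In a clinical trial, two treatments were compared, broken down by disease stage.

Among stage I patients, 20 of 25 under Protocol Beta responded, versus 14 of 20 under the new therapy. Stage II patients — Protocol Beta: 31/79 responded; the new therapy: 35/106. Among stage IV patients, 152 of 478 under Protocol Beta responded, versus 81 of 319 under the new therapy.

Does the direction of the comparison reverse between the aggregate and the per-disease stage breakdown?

Stage I: Protocol Beta 20/25 = 80.0%, the new therapy 14/20 = 70.0% → Protocol Beta
Stage II: Protocol Beta 31/79 = 39.2%, the new therapy 35/106 = 33.0% → Protocol Beta
Stage IV: Protocol Beta 152/478 = 31.8%, the new therapy 81/319 = 25.4% → Protocol Beta
Overall: Protocol Beta 203/582 = 34.9%, the new therapy 130/445 = 29.2% → Protocol Beta
Protocol Beta wins overall and in every disease group — no reversal.

No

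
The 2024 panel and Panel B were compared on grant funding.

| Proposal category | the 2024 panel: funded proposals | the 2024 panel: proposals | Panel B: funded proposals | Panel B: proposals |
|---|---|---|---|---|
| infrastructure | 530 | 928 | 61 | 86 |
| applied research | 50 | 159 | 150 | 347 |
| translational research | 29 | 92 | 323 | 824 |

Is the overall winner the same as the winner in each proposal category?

Infrastructure: the 2024 panel 530/928 = 57.1%, Panel B 61/86 = 70.9% → Panel B
Applied research: the 2024 panel 50/159 = 31.4%, Panel B 150/347 = 43.2% → Panel B
Translational research: the 2024 panel 29/92 = 31.5%, Panel B 323/824 = 39.2% → Panel B
Overall: the 2024 panel 609/1179 = 51.7%, Panel B 534/1257 = 42.5% → the 2024 panel
Panel B wins each proposal group but the 2024 panel wins overall — the comparison reverses. Panel B's proposals skew toward translational research, which has a lower base rate.

No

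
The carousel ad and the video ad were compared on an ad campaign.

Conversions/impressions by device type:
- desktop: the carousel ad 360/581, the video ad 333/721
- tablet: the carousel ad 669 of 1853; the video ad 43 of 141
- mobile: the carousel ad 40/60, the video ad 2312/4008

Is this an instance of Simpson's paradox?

Desktop: the carousel ad 360/581 = 62.0%, the video ad 333/721 = 46.2% → the carousel ad
Tablet: the carousel ad 669/1853 = 36.1%, the video ad 43/141 = 30.5% → the carousel ad
Mobile: the carousel ad 40/60 = 66.7%, the video ad 2312/4008 = 57.7% → the carousel ad
Overall: the carousel ad 1069/2494 = 42.9%, the video ad 2688/4870 = 55.2% → the video ad
The carousel ad wins each device group but the video ad wins overall — the comparison reverses. The carousel ad's impressions skew toward tablet, which has a lower base rate.

Yes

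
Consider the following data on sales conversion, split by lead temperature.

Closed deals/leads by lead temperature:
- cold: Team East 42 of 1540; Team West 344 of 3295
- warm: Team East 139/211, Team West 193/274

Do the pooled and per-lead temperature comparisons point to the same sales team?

Cold: Team East 42/1540 = 2.7%, Team West 344/3295 = 10.4% → Team West
Warm: Team East 139/211 = 65.9%, Team West 193/274 = 70.4% → Team West
Overall: Team East 181/1751 = 10.3%, Team West 537/3569 = 15.0% → Team West
Team West wins overall and in every lead group — no reversal.

Yes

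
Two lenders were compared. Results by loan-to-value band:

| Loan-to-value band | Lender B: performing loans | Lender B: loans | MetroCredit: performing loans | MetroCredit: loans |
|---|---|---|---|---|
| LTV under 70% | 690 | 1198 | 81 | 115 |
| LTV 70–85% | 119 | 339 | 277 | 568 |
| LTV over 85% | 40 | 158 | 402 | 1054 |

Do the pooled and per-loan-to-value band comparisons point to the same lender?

No

LTV under 70%: Lender B 690/1198 = 57.6%, MetroCredit 81/115 = 70.4% → MetroCredit
LTV 70–85%: Lender B 119/339 = 35.1%, MetroCredit 277/568 = 48.8% → MetroCredit
LTV over 85%: Lender B 40/158 = 25.3%, MetroCredit 402/1054 = 38.1% → MetroCredit
Overall: Lender B 849/1695 = 50.1%, MetroCredit 760/1737 = 43.8% → Lender B
MetroCredit wins each loan-to-value group but Lender B wins overall — the comparison reverses. MetroCredit's loans skew toward LTV over 85%, which has a lower base rate.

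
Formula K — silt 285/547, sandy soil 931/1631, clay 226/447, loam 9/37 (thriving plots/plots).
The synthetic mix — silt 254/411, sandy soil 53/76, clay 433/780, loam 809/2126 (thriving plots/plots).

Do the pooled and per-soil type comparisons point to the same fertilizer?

Silt: Formula K 285/547 = 52.1%, the synthetic mix 254/411 = 61.8% → the synthetic mix
Sandy soil: Formula K 931/1631 = 57.1%, the synthetic mix 53/76 = 69.7% → the synthetic mix
Clay: Formula K 226/447 = 50.6%, the synthetic mix 433/780 = 55.5% → the synthetic mix
Loam: Formula K 9/37 = 24.3%, the synthetic mix 809/2126 = 38.1% → the synthetic mix
Overall: Formula K 1451/2662 = 54.5%, the synthetic mix 1549/3393 = 45.7% → Formula K
The synthetic mix wins each soil group but Formula K wins overall — the comparison reverses. The synthetic mix's plots skew toward loam, which has a lower base rate.

No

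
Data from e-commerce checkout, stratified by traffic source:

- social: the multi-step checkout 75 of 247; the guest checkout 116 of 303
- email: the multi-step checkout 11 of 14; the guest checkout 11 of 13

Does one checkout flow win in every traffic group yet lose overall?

Social: the multi-step checkout 75/247 = 30.4%, the guest checkout 116/303 = 38.3% → the guest checkout
Email: the multi-step checkout 11/14 = 78.6%, the guest checkout 11/13 = 84.6% → the guest checkout
Overall: the multi-step checkout 86/261 = 33.0%, the guest checkout 127/316 = 40.2% → the guest checkout
The guest checkout wins overall and in every traffic group — no reversal.

No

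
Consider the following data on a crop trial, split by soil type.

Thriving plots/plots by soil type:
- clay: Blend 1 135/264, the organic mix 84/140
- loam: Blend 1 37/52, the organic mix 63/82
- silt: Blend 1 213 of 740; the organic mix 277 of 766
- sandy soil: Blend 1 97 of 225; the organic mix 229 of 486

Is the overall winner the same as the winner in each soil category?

Yes

Clay: Blend 1 135/264 = 51.1%, the organic mix 84/140 = 60.0% → the organic mix
Loam: Blend 1 37/52 = 71.2%, the organic mix 63/82 = 76.8% → the organic mix
Silt: Blend 1 213/740 = 28.8%, the organic mix 277/766 = 36.2% → the organic mix
Sandy soil: Blend 1 97/225 = 43.1%, the organic mix 229/486 = 47.1% → the organic mix
Overall: Blend 1 482/1281 = 37.6%, the organic mix 653/1474 = 44.3% → the organic mix
The organic mix wins overall and in every soil group — no reversal.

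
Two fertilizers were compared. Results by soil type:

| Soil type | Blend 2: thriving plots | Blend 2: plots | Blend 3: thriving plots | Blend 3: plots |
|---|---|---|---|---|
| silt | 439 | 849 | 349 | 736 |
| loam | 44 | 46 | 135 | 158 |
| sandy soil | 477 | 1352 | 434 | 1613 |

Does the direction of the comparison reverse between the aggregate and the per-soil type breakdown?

Silt: Blend 2 439/849 = 51.7%, Blend 3 349/736 = 47.4% → Blend 2
Loam: Blend 2 44/46 = 95.7%, Blend 3 135/158 = 85.4% → Blend 2
Sandy soil: Blend 2 477/1352 = 35.3%, Blend 3 434/1613 = 26.9% → Blend 2
Overall: Blend 2 960/2247 = 42.7%, Blend 3 918/2507 = 36.6% → Blend 2
Blend 2 wins overall and in every soil group — no reversal.

No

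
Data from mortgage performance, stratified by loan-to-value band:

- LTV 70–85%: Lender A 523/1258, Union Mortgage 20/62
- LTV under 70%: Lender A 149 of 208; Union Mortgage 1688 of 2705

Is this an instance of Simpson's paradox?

LTV 70–85%: Lender A 523/1258 = 41.6%, Union Mortgage 20/62 = 32.3% → Lender A
LTV under 70%: Lender A 149/208 = 71.6%, Union Mortgage 1688/2705 = 62.4% → Lender A
Overall: Lender A 672/1466 = 45.8%, Union Mortgage 1708/2767 = 61.7% → Union Mortgage
Lender A wins each loan-to-value group but Union Mortgage wins overall — the comparison reverses. Lender A's loans skew toward LTV 70–85%, which has a lower base rate.

Yes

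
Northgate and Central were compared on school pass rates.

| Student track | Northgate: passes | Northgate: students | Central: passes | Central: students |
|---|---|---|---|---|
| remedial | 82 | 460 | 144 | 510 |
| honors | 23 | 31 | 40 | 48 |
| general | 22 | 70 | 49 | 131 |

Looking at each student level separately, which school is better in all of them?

Remedial: Northgate 82/460 = 17.8%, Central 144/510 = 28.2% → Central
Honors: Northgate 23/31 = 74.2%, Central 40/48 = 83.3% → Central
General: Northgate 22/70 = 31.4%, Central 49/131 = 37.4% → Central
Central has the higher rate in all 3 groups.

Central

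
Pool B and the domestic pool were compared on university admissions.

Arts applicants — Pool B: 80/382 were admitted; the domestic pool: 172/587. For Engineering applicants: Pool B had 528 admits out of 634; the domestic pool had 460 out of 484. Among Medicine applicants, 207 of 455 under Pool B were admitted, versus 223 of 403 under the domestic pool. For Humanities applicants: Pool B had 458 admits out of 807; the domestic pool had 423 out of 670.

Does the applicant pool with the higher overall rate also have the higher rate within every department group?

Arts: Pool B 80/382 = 20.9%, the domestic pool 172/587 = 29.3% → the domestic pool
Engineering: Pool B 528/634 = 83.3%, the domestic pool 460/484 = 95.0% → the domestic pool
Medicine: Pool B 207/455 = 45.5%, the domestic pool 223/403 = 55.3% → the domestic pool
Humanities: Pool B 458/807 = 56.8%, the domestic pool 423/670 = 63.1% → the domestic pool
Overall: Pool B 1273/2278 = 55.9%, the domestic pool 1278/2144 = 59.6% → the domestic pool
The domestic pool wins overall and in every department group — no reversal.

Yes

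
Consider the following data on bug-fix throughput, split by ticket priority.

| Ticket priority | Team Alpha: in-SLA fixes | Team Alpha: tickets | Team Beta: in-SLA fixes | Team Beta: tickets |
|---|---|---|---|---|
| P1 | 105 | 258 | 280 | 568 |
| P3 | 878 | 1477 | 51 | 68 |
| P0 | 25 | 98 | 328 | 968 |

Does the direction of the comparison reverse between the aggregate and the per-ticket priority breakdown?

Yes

P1: Team Alpha 105/258 = 40.7%, Team Beta 280/568 = 49.3% → Team Beta
P3: Team Alpha 878/1477 = 59.4%, Team Beta 51/68 = 75.0% → Team Beta
P0: Team Alpha 25/98 = 25.5%, Team Beta 328/968 = 33.9% → Team Beta
Overall: Team Alpha 1008/1833 = 55.0%, Team Beta 659/1604 = 41.1% → Team Alpha
Team Beta wins each ticket group but Team Alpha wins overall — the comparison reverses. Team Beta's tickets skew toward P0, which has a lower base rate.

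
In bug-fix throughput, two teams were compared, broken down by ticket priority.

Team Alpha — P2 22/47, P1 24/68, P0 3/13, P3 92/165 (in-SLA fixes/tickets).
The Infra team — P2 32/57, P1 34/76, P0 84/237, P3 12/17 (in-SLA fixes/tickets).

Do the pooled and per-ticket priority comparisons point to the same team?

No

P2: Team Alpha 22/47 = 46.8%, the Infra team 32/57 = 56.1% → the Infra team
P1: Team Alpha 24/68 = 35.3%, the Infra team 34/76 = 44.7% → the Infra team
P0: Team Alpha 3/13 = 23.1%, the Infra team 84/237 = 35.4% → the Infra team
P3: Team Alpha 92/165 = 55.8%, the Infra team 12/17 = 70.6% → the Infra team
Overall: Team Alpha 141/293 = 48.1%, the Infra team 162/387 = 41.9% → Team Alpha
The Infra team wins each ticket group but Team Alpha wins overall — the comparison reverses. The Infra team's tickets skew toward P0, which has a lower base rate.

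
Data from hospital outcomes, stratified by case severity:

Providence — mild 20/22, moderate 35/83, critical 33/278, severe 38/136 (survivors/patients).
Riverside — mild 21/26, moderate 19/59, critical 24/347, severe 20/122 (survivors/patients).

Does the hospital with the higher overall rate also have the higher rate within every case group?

Yes

Mild: Providence 20/22 = 90.9%, Riverside 21/26 = 80.8% → Providence
Moderate: Providence 35/83 = 42.2%, Riverside 19/59 = 32.2% → Providence
Critical: Providence 33/278 = 11.9%, Riverside 24/347 = 6.9% → Providence
Severe: Providence 38/136 = 27.9%, Riverside 20/122 = 16.4% → Providence
Overall: Providence 126/519 = 24.3%, Riverside 84/554 = 15.2% → Providence
Providence wins overall and in every case group — no reversal.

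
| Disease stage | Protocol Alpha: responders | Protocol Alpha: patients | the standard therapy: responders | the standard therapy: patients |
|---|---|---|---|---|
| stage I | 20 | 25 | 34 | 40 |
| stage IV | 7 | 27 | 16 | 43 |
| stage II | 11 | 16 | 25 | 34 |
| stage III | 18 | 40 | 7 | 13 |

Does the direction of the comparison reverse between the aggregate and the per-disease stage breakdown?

No

Stage I: Protocol Alpha 20/25 = 80.0%, the standard therapy 34/40 = 85.0% → the standard therapy
Stage IV: Protocol Alpha 7/27 = 25.9%, the standard therapy 16/43 = 37.2% → the standard therapy
Stage II: Protocol Alpha 11/16 = 68.8%, the standard therapy 25/34 = 73.5% → the standard therapy
Stage III: Protocol Alpha 18/40 = 45.0%, the standard therapy 7/13 = 53.8% → the standard therapy
Overall: Protocol Alpha 56/108 = 51.9%, the standard therapy 82/130 = 63.1% → the standard therapy
The standard therapy wins overall and in every disease group — no reversal.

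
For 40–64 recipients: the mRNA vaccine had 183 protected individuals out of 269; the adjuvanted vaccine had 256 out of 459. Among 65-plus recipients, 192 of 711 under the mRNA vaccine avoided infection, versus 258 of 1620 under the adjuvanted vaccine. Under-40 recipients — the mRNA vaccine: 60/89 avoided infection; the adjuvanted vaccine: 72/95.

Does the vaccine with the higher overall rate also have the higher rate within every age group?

No

40–64: the mRNA vaccine 183/269 = 68.0%, the adjuvanted vaccine 256/459 = 55.8% → the mRNA vaccine
65-plus: the mRNA vaccine 192/711 = 27.0%, the adjuvanted vaccine 258/1620 = 15.9% → the mRNA vaccine
Under-40: the mRNA vaccine 60/89 = 67.4%, the adjuvanted vaccine 72/95 = 75.8% → the adjuvanted vaccine
Overall: the mRNA vaccine 435/1069 = 40.7%, the adjuvanted vaccine 586/2174 = 27.0% → the mRNA vaccine
Neither sweeps: the mRNA vaccine wins 2 of 3 groups, the adjuvanted vaccine wins 1. The mRNA vaccine wins overall but not every group — no Simpson reversal.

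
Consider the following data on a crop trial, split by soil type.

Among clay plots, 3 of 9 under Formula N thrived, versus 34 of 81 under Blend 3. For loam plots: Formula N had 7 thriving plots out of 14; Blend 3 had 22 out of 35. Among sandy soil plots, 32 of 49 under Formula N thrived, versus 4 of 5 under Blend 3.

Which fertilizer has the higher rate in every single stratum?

Blend 3

Clay: Formula N 3/9 = 33.3%, Blend 3 34/81 = 42.0% → Blend 3
Loam: Formula N 7/14 = 50.0%, Blend 3 22/35 = 62.9% → Blend 3
Sandy soil: Formula N 32/49 = 65.3%, Blend 3 4/5 = 80.0% → Blend 3
Blend 3 has the higher rate in all 3 groups.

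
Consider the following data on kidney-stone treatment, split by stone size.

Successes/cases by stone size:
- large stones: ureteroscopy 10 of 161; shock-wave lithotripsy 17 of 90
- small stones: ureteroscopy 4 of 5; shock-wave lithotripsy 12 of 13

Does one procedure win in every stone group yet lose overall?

Large stones: ureteroscopy 10/161 = 6.2%, shock-wave lithotripsy 17/90 = 18.9% → shock-wave lithotripsy
Small stones: ureteroscopy 4/5 = 80.0%, shock-wave lithotripsy 12/13 = 92.3% → shock-wave lithotripsy
Overall: ureteroscopy 14/166 = 8.4%, shock-wave lithotripsy 29/103 = 28.2% → shock-wave lithotripsy
Shock-wave lithotripsy wins overall and in every stone group — no reversal.

No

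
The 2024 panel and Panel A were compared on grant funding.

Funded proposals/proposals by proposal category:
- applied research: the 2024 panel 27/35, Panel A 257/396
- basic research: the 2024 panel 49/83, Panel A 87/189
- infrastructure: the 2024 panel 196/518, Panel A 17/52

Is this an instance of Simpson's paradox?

Applied research: the 2024 panel 27/35 = 77.1%, Panel A 257/396 = 64.9% → the 2024 panel
Basic research: the 2024 panel 49/83 = 59.0%, Panel A 87/189 = 46.0% → the 2024 panel
Infrastructure: the 2024 panel 196/518 = 37.8%, Panel A 17/52 = 32.7% → the 2024 panel
Overall: the 2024 panel 272/636 = 42.8%, Panel A 361/637 = 56.7% → Panel A
The 2024 panel wins each proposal group but Panel A wins overall — the comparison reverses. The 2024 panel's proposals skew toward infrastructure, which has a lower base rate.

Yes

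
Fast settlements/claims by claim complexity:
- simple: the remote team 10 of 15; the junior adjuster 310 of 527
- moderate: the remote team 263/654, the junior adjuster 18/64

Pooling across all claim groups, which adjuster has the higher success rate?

Simple: the remote team 10/15 = 66.7%, the junior adjuster 310/527 = 58.8% → the remote team
Moderate: the remote team 263/654 = 40.2%, the junior adjuster 18/64 = 28.1% → the remote team
Overall: the remote team 273/669 = 40.8%, the junior adjuster 328/591 = 55.5% → the junior adjuster
(The remote team wins every claim group but the junior adjuster wins overall — the remote team's claims skew toward the low-rate moderate group.)

the junior adjuster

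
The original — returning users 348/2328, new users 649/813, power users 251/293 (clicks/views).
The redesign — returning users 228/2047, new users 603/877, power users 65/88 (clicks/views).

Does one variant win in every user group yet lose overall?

No

Returning users: the original 348/2328 = 14.9%, the redesign 228/2047 = 11.1% → the original
New users: the original 649/813 = 79.8%, the redesign 603/877 = 68.8% → the original
Power users: the original 251/293 = 85.7%, the redesign 65/88 = 73.9% → the original
Overall: the original 1248/3434 = 36.3%, the redesign 896/3012 = 29.7% → the original
The original wins overall and in every user group — no reversal.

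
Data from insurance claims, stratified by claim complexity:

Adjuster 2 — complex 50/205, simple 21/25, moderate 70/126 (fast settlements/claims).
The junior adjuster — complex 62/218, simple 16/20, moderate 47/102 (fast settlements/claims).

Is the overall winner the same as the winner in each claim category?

Complex: Adjuster 2 50/205 = 24.4%, the junior adjuster 62/218 = 28.4% → the junior adjuster
Simple: Adjuster 2 21/25 = 84.0%, the junior adjuster 16/20 = 80.0% → Adjuster 2
Moderate: Adjuster 2 70/126 = 55.6%, the junior adjuster 47/102 = 46.1% → Adjuster 2
Overall: Adjuster 2 141/356 = 39.6%, the junior adjuster 125/340 = 36.8% → Adjuster 2
Neither sweeps: Adjuster 2 wins 2 of 3 groups, the junior adjuster wins 1. Adjuster 2 wins overall but not every group — no Simpson reversal.

No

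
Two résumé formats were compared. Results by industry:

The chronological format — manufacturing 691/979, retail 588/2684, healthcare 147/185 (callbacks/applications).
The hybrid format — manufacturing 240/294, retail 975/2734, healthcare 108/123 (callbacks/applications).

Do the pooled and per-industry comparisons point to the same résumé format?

Yes

Manufacturing: the chronological format 691/979 = 70.6%, the hybrid format 240/294 = 81.6% → the hybrid format
Retail: the chronological format 588/2684 = 21.9%, the hybrid format 975/2734 = 35.7% → the hybrid format
Healthcare: the chronological format 147/185 = 79.5%, the hybrid format 108/123 = 87.8% → the hybrid format
Overall: the chronological format 1426/3848 = 37.1%, the hybrid format 1323/3151 = 42.0% → the hybrid format
The hybrid format wins overall and in every industry group — no reversal.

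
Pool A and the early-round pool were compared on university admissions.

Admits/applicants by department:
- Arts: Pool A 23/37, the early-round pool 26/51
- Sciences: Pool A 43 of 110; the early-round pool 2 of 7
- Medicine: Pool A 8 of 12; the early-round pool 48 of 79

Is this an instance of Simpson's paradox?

Yes

Arts: Pool A 23/37 = 62.2%, the early-round pool 26/51 = 51.0% → Pool A
Sciences: Pool A 43/110 = 39.1%, the early-round pool 2/7 = 28.6% → Pool A
Medicine: Pool A 8/12 = 66.7%, the early-round pool 48/79 = 60.8% → Pool A
Overall: Pool A 74/159 = 46.5%, the early-round pool 76/137 = 55.5% → the early-round pool
Pool A wins each department group but the early-round pool wins overall — the comparison reverses. Pool A's applicants skew toward Sciences, which has a lower base rate.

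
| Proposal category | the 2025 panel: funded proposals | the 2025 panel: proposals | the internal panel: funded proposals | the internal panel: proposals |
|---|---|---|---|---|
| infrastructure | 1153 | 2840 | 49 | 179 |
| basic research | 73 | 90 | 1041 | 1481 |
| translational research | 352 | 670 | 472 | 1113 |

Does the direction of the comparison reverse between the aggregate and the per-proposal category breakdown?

Yes

Infrastructure: the 2025 panel 1153/2840 = 40.6%, the internal panel 49/179 = 27.4% → the 2025 panel
Basic research: the 2025 panel 73/90 = 81.1%, the internal panel 1041/1481 = 70.3% → the 2025 panel
Translational research: the 2025 panel 352/670 = 52.5%, the internal panel 472/1113 = 42.4% → the 2025 panel
Overall: the 2025 panel 1578/3600 = 43.8%, the internal panel 1562/2773 = 56.3% → the internal panel
The 2025 panel wins each proposal group but the internal panel wins overall — the comparison reverses. The 2025 panel's proposals skew toward infrastructure, which has a lower base rate.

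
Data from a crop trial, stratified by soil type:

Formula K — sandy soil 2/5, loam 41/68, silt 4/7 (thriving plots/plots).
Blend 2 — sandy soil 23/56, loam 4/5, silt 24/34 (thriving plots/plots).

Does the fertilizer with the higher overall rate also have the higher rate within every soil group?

No

Sandy soil: Formula K 2/5 = 40.0%, Blend 2 23/56 = 41.1% → Blend 2
Loam: Formula K 41/68 = 60.3%, Blend 2 4/5 = 80.0% → Blend 2
Silt: Formula K 4/7 = 57.1%, Blend 2 24/34 = 70.6% → Blend 2
Overall: Formula K 47/80 = 58.8%, Blend 2 51/95 = 53.7% → Formula K
Blend 2 wins each soil group but Formula K wins overall — the comparison reverses. Blend 2's plots skew toward sandy soil, which has a lower base rate.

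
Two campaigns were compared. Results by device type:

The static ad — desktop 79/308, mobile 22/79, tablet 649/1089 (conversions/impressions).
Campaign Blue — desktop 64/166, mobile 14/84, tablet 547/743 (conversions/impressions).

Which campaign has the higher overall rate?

Desktop: the static ad 79/308 = 25.6%, Campaign Blue 64/166 = 38.6% → Campaign Blue
Mobile: the static ad 22/79 = 27.8%, Campaign Blue 14/84 = 16.7% → the static ad
Tablet: the static ad 649/1089 = 59.6%, Campaign Blue 547/743 = 73.6% → Campaign Blue
Overall: the static ad 750/1476 = 50.8%, Campaign Blue 625/993 = 62.9% → Campaign Blue
(Neither sweeps every device group, but Campaign Blue has the higher pooled rate.)

Campaign Blue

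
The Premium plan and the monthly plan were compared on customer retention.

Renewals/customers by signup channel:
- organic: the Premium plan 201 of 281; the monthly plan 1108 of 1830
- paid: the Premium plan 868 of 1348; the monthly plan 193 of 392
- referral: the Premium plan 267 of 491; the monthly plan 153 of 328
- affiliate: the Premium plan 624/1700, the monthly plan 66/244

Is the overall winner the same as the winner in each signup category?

No

Organic: the Premium plan 201/281 = 71.5%, the monthly plan 1108/1830 = 60.5% → the Premium plan
Paid: the Premium plan 868/1348 = 64.4%, the monthly plan 193/392 = 49.2% → the Premium plan
Referral: the Premium plan 267/491 = 54.4%, the monthly plan 153/328 = 46.6% → the Premium plan
Affiliate: the Premium plan 624/1700 = 36.7%, the monthly plan 66/244 = 27.0% → the Premium plan
Overall: the Premium plan 1960/3820 = 51.3%, the monthly plan 1520/2794 = 54.4% → the monthly plan
The Premium plan wins each signup group but the monthly plan wins overall — the comparison reverses. The Premium plan's customers skew toward affiliate, which has a lower base rate.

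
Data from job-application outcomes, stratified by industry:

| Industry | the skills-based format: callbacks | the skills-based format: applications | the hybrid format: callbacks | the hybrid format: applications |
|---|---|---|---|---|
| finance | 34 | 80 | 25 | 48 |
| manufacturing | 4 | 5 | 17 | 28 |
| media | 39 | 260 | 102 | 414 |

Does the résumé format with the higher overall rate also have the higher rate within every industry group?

Finance: the skills-based format 34/80 = 42.5%, the hybrid format 25/48 = 52.1% → the hybrid format
Manufacturing: the skills-based format 4/5 = 80.0%, the hybrid format 17/28 = 60.7% → the skills-based format
Media: the skills-based format 39/260 = 15.0%, the hybrid format 102/414 = 24.6% → the hybrid format
Overall: the skills-based format 77/345 = 22.3%, the hybrid format 144/490 = 29.4% → the hybrid format
Neither sweeps: the skills-based format wins 1 of 3 groups, the hybrid format wins 2. The hybrid format wins overall but not every group — no Simpson reversal.

No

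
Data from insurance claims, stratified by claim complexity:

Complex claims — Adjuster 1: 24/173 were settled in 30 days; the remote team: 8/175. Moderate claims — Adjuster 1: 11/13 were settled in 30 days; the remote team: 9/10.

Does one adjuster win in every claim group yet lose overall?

No

Complex: Adjuster 1 24/173 = 13.9%, the remote team 8/175 = 4.6% → Adjuster 1
Moderate: Adjuster 1 11/13 = 84.6%, the remote team 9/10 = 90.0% → the remote team
Overall: Adjuster 1 35/186 = 18.8%, the remote team 17/185 = 9.2% → Adjuster 1
Neither sweeps: Adjuster 1 wins 1 of 2 groups, the remote team wins 1. Adjuster 1 wins overall but not every group — no Simpson reversal.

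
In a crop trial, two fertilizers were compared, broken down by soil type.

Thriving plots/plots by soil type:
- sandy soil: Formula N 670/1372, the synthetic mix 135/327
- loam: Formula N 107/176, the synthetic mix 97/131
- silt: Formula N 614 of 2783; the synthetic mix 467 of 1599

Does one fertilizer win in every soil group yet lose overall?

Sandy soil: Formula N 670/1372 = 48.8%, the synthetic mix 135/327 = 41.3% → Formula N
Loam: Formula N 107/176 = 60.8%, the synthetic mix 97/131 = 74.0% → the synthetic mix
Silt: Formula N 614/2783 = 22.1%, the synthetic mix 467/1599 = 29.2% → the synthetic mix
Overall: Formula N 1391/4331 = 32.1%, the synthetic mix 699/2057 = 34.0% → the synthetic mix
Neither sweeps: Formula N wins 1 of 3 groups, the synthetic mix wins 2. The synthetic mix wins overall but not every group — no Simpson reversal.

No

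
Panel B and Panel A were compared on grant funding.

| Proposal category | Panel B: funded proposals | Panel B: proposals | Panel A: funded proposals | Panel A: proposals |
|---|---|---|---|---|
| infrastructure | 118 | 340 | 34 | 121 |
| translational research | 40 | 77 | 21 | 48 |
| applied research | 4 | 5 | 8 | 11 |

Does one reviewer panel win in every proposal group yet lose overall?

Infrastructure: Panel B 118/340 = 34.7%, Panel A 34/121 = 28.1% → Panel B
Translational research: Panel B 40/77 = 51.9%, Panel A 21/48 = 43.8% → Panel B
Applied research: Panel B 4/5 = 80.0%, Panel A 8/11 = 72.7% → Panel B
Overall: Panel B 162/422 = 38.4%, Panel A 63/180 = 35.0% → Panel B
Panel B wins overall and in every proposal group — no reversal.

No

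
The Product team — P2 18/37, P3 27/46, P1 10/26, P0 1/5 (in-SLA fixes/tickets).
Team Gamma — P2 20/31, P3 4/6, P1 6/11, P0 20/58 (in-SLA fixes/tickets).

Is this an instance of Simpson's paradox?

Yes

P2: the Product team 18/37 = 48.6%, Team Gamma 20/31 = 64.5% → Team Gamma
P3: the Product team 27/46 = 58.7%, Team Gamma 4/6 = 66.7% → Team Gamma
P1: the Product team 10/26 = 38.5%, Team Gamma 6/11 = 54.5% → Team Gamma
P0: the Product team 1/5 = 20.0%, Team Gamma 20/58 = 34.5% → Team Gamma
Overall: the Product team 56/114 = 49.1%, Team Gamma 50/106 = 47.2% → the Product team
Team Gamma wins each ticket group but the Product team wins overall — the comparison reverses. Team Gamma's tickets skew toward P0, which has a lower base rate.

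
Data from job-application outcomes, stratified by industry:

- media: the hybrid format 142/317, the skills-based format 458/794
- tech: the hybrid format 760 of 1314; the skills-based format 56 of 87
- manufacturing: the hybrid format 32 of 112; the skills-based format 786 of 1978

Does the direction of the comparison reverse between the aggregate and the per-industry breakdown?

Media: the hybrid format 142/317 = 44.8%, the skills-based format 458/794 = 57.7% → the skills-based format
Tech: the hybrid format 760/1314 = 57.8%, the skills-based format 56/87 = 64.4% → the skills-based format
Manufacturing: the hybrid format 32/112 = 28.6%, the skills-based format 786/1978 = 39.7% → the skills-based format
Overall: the hybrid format 934/1743 = 53.6%, the skills-based format 1300/2859 = 45.5% → the hybrid format
The skills-based format wins each industry group but the hybrid format wins overall — the comparison reverses. The skills-based format's applications skew toward manufacturing, which has a lower base rate.

Yes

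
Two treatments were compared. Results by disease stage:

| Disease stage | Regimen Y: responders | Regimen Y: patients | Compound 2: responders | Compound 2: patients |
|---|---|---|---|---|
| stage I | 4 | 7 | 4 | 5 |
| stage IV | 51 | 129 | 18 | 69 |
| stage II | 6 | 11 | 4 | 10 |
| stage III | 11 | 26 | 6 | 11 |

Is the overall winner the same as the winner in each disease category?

Stage I: Regimen Y 4/7 = 57.1%, Compound 2 4/5 = 80.0% → Compound 2
Stage IV: Regimen Y 51/129 = 39.5%, Compound 2 18/69 = 26.1% → Regimen Y
Stage II: Regimen Y 6/11 = 54.5%, Compound 2 4/10 = 40.0% → Regimen Y
Stage III: Regimen Y 11/26 = 42.3%, Compound 2 6/11 = 54.5% → Compound 2
Overall: Regimen Y 72/173 = 41.6%, Compound 2 32/95 = 33.7% → Regimen Y
Neither sweeps: Regimen Y wins 2 of 4 groups, Compound 2 wins 2. Regimen Y wins overall but not every group — no Simpson reversal.

No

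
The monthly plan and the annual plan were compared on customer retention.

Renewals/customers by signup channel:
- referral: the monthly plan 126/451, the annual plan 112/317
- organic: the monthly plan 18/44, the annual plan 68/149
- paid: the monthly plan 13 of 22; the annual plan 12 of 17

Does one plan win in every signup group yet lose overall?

Referral: the monthly plan 126/451 = 27.9%, the annual plan 112/317 = 35.3% → the annual plan
Organic: the monthly plan 18/44 = 40.9%, the annual plan 68/149 = 45.6% → the annual plan
Paid: the monthly plan 13/22 = 59.1%, the annual plan 12/17 = 70.6% → the annual plan
Overall: the monthly plan 157/517 = 30.4%, the annual plan 192/483 = 39.8% → the annual plan
The annual plan wins overall and in every signup group — no reversal.

No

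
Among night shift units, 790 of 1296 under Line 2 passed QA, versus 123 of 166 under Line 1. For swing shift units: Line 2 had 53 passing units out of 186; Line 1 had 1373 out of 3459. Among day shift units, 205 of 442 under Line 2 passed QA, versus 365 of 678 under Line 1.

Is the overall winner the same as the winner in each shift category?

No

Night shift: Line 2 790/1296 = 61.0%, Line 1 123/166 = 74.1% → Line 1
Swing shift: Line 2 53/186 = 28.5%, Line 1 1373/3459 = 39.7% → Line 1
Day shift: Line 2 205/442 = 46.4%, Line 1 365/678 = 53.8% → Line 1
Overall: Line 2 1048/1924 = 54.5%, Line 1 1861/4303 = 43.2% → Line 2
Line 1 wins each shift group but Line 2 wins overall — the comparison reverses. Line 1's units skew toward swing shift, which has a lower base rate.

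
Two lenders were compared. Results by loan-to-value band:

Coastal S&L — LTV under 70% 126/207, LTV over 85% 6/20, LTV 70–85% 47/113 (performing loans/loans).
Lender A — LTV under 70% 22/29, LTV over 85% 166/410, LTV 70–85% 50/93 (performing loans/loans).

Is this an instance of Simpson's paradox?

Yes

LTV under 70%: Coastal S&L 126/207 = 60.9%, Lender A 22/29 = 75.9% → Lender A
LTV over 85%: Coastal S&L 6/20 = 30.0%, Lender A 166/410 = 40.5% → Lender A
LTV 70–85%: Coastal S&L 47/113 = 41.6%, Lender A 50/93 = 53.8% → Lender A
Overall: Coastal S&L 179/340 = 52.6%, Lender A 238/532 = 44.7% → Coastal S&L
Lender A wins each loan-to-value group but Coastal S&L wins overall — the comparison reverses. Lender A's loans skew toward LTV over 85%, which has a lower base rate.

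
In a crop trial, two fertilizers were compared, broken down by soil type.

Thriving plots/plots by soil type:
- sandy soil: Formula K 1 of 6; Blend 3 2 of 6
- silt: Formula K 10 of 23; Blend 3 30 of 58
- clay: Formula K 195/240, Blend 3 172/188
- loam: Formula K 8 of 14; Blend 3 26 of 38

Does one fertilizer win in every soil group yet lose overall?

No

Sandy soil: Formula K 1/6 = 16.7%, Blend 3 2/6 = 33.3% → Blend 3
Silt: Formula K 10/23 = 43.5%, Blend 3 30/58 = 51.7% → Blend 3
Clay: Formula K 195/240 = 81.2%, Blend 3 172/188 = 91.5% → Blend 3
Loam: Formula K 8/14 = 57.1%, Blend 3 26/38 = 68.4% → Blend 3
Overall: Formula K 214/283 = 75.6%, Blend 3 230/290 = 79.3% → Blend 3
Blend 3 wins overall and in every soil group — no reversal.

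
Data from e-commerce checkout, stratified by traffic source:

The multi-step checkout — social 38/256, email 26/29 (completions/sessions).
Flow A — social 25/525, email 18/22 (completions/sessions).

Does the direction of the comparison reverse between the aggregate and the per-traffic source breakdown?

Social: the multi-step checkout 38/256 = 14.8%, Flow A 25/525 = 4.8% → the multi-step checkout
Email: the multi-step checkout 26/29 = 89.7%, Flow A 18/22 = 81.8% → the multi-step checkout
Overall: the multi-step checkout 64/285 = 22.5%, Flow A 43/547 = 7.9% → the multi-step checkout
The multi-step checkout wins overall and in every traffic group — no reversal.

No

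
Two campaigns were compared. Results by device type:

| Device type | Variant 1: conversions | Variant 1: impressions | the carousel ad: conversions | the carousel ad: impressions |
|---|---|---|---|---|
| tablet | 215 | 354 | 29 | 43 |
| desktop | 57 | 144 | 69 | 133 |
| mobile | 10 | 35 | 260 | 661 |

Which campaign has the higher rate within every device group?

the carousel ad

Tablet: Variant 1 215/354 = 60.7%, the carousel ad 29/43 = 67.4% → the carousel ad
Desktop: Variant 1 57/144 = 39.6%, the carousel ad 69/133 = 51.9% → the carousel ad
Mobile: Variant 1 10/35 = 28.6%, the carousel ad 260/661 = 39.3% → the carousel ad
The carousel ad has the higher rate in all 3 groups.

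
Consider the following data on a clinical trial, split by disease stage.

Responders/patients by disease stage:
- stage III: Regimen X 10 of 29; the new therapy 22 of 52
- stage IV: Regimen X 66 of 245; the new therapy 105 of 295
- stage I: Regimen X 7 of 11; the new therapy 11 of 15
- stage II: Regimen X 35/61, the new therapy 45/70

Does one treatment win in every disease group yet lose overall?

No

Stage III: Regimen X 10/29 = 34.5%, the new therapy 22/52 = 42.3% → the new therapy
Stage IV: Regimen X 66/245 = 26.9%, the new therapy 105/295 = 35.6% → the new therapy
Stage I: Regimen X 7/11 = 63.6%, the new therapy 11/15 = 73.3% → the new therapy
Stage II: Regimen X 35/61 = 57.4%, the new therapy 45/70 = 64.3% → the new therapy
Overall: Regimen X 118/346 = 34.1%, the new therapy 183/432 = 42.4% → the new therapy
The new therapy wins overall and in every disease group — no reversal.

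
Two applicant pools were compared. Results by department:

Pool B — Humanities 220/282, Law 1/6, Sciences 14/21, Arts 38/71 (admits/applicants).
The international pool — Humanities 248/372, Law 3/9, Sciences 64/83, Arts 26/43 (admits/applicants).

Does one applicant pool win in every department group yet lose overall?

Humanities: Pool B 220/282 = 78.0%, the international pool 248/372 = 66.7% → Pool B
Law: Pool B 1/6 = 16.7%, the international pool 3/9 = 33.3% → the international pool
Sciences: Pool B 14/21 = 66.7%, the international pool 64/83 = 77.1% → the international pool
Arts: Pool B 38/71 = 53.5%, the international pool 26/43 = 60.5% → the international pool
Overall: Pool B 273/380 = 71.8%, the international pool 341/507 = 67.3% → Pool B
Neither sweeps: Pool B wins 1 of 4 groups, the international pool wins 3. Pool B wins overall but not every group — no Simpson reversal.

No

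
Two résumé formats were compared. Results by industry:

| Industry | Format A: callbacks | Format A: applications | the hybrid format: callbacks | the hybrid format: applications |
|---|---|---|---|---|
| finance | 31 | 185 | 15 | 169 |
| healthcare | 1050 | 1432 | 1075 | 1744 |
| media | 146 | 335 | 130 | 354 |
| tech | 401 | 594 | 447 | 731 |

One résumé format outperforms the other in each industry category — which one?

Format A

Finance: Format A 31/185 = 16.8%, the hybrid format 15/169 = 8.9% → Format A
Healthcare: Format A 1050/1432 = 73.3%, the hybrid format 1075/1744 = 61.6% → Format A
Media: Format A 146/335 = 43.6%, the hybrid format 130/354 = 36.7% → Format A
Tech: Format A 401/594 = 67.5%, the hybrid format 447/731 = 61.1% → Format A
Format A has the higher rate in all 4 groups.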